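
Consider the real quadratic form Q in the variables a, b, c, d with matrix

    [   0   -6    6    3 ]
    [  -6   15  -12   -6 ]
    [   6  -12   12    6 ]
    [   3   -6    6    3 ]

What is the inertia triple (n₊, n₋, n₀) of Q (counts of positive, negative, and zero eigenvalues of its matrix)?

By Sylvester's law of inertia any congruent diagonalization of A has 2 positive, 1 negative and 1 zero entries.

(2, 1, 1)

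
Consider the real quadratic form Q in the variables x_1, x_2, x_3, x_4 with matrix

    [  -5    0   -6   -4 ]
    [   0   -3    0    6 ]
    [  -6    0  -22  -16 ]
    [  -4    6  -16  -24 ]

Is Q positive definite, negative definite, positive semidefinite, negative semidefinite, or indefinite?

negative definite

Row-reducing A symmetrically gives the diagonal entries -5, -3, -74/5, -12/37.
Counting signs: 4 negative.
Hence Q is negative definite.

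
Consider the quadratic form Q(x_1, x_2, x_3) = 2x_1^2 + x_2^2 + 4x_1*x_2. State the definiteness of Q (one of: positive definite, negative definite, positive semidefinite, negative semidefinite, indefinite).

indefinite

The associated matrix is A = [[2, 2, 0], [2, 1, 0], [0, 0, 0]].
Applying the same elementary operations to the rows and columns of A produces a congruent diagonal matrix with entries 2, -1, 0.
So there are 1 positive, 1 negative, 1 zero pivots.
Hence Q is indefinite.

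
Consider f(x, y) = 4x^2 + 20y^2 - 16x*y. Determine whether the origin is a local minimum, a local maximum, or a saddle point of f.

The Hessian at the origin is H = [[8, -16], [-16, 40]].
det H = 8·40 − (-16)² = 64 > 0 and H[1,1] = 8 > 0, so H is positive definite.
Therefore the origin is a local minimum.

local minimum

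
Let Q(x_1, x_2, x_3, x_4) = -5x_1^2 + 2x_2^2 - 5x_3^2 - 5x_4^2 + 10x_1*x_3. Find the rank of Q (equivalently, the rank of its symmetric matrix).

The associated matrix is A = [[-5, 0, 5, 0], [0, 2, 0, 0], [5, 0, -5, 0], [0, 0, 0, -5]].
Applying the same elementary operations to the rows and columns of A produces a congruent diagonal matrix with entries -5, 2, 0, -5.
Counting signs: 1 positive, 2 negative, 1 zero.
The rank is the number of nonzero pivots: 3.

3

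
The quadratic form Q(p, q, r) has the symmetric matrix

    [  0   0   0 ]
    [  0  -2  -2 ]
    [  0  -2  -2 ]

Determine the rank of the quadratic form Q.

Row-reducing A symmetrically gives the diagonal entries 0, -2, 0.
So there are 1 negative, 2 zero pivots.
The rank is the number of nonzero pivots: 1.

1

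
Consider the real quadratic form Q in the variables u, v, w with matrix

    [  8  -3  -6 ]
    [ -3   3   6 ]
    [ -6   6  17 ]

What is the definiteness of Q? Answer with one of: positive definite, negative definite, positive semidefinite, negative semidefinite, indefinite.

positive definite

Leading principal minors: Δ_1 = 8, Δ_2 = 15, Δ_3 = 75.
All leading principal minors are positive, so by Sylvester's criterion Q is positive definite.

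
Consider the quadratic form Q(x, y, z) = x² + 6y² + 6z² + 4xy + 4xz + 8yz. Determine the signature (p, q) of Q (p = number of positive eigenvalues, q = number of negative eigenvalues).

(3, 0)

Write A = [[1, 2, 2], [2, 6, 4], [2, 4, 6]].
Row-reducing A symmetrically gives the diagonal entries 1, 2, 2.
So there are 3 positive pivots.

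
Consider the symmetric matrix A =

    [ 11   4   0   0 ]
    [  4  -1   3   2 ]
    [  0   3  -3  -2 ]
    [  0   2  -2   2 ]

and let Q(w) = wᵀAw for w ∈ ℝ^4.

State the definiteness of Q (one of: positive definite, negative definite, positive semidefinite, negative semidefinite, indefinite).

An LDLᵀ factorisation of A has diagonal entries 11, -27/11, 2/3, 10/3.
So there are 3 positive, 1 negative pivots.
Hence Q is indefinite.

indefinite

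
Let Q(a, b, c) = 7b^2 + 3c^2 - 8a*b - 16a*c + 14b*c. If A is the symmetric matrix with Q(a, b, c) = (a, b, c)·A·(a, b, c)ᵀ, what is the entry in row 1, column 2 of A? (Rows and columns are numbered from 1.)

-4

The coefficient of a·b in Q is -8. For a symmetric A this equals A[1,2] + A[2,1] = 2·A[1,2].
So A[1,2] = -8/2 = -4.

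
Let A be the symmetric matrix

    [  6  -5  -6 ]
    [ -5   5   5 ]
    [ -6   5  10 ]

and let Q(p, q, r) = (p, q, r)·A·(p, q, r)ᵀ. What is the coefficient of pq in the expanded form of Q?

The coefficient of pq is A[1,2] + A[2,1] = 2·(-5) = -10.

-10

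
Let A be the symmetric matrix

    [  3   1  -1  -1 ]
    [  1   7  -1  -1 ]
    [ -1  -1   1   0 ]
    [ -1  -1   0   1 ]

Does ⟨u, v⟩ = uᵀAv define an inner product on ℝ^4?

Leading principal minors: Δ_1 = 3, Δ_2 = 20, Δ_3 = 12, Δ_4 = 4.
All leading principal minors are positive, so by Sylvester's criterion Q is positive definite.
⟨·,·⟩ is an inner product exactly when A is positive definite.

yes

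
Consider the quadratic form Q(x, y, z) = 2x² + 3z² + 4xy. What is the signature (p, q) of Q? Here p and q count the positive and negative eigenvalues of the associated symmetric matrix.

The associated matrix is A = [[2, 2, 0], [2, 0, 0], [0, 0, 3]].
Symmetric row and column elimination reduces A to a congruent diagonal form with pivots 2, -2, 3.
So there are 2 positive, 1 negative pivots.

(2, 1)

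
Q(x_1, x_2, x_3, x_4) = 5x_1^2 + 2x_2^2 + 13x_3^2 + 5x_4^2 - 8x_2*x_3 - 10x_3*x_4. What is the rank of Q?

Write A = [[5, 0, 0, 0], [0, 2, -4, 0], [0, -4, 13, -5], [0, 0, -5, 5]].
Congruent diagonalization of A (simultaneous row and column reduction) yields pivots 5, 2, 5, 0.
So there are 3 positive, 1 zero pivots.
The rank is the number of nonzero pivots: 3.

3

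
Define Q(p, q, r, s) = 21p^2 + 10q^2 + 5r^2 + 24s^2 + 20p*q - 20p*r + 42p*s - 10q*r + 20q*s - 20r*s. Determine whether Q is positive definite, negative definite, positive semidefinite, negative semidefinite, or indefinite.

positive definite

The symmetric matrix of Q is A = [[21, 10, -10, 21], [10, 10, -5, 10], [-10, -5, 5, -10], [21, 10, -10, 24]].
Leading principal minors: Δ_1 = 21, Δ_2 = 110, Δ_3 = 25, Δ_4 = 75.
All leading principal minors are positive, so by Sylvester's criterion Q is positive definite.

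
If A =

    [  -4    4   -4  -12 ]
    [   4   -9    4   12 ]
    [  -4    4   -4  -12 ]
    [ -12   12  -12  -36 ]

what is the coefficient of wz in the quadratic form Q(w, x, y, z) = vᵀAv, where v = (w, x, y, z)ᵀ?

The coefficient of wz is A[1,4] + A[4,1] = 2·(-12) = -24.

-24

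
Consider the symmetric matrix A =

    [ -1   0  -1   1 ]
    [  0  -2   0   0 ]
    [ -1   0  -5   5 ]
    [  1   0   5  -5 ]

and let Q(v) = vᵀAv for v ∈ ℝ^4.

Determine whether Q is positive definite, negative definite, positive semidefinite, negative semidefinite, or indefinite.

negative semidefinite

Applying the same elementary operations to the rows and columns of A produces a congruent diagonal matrix with entries -1, -2, -4, 0.
That gives 3 negative, 1 zero pivots.
Hence Q is negative semidefinite.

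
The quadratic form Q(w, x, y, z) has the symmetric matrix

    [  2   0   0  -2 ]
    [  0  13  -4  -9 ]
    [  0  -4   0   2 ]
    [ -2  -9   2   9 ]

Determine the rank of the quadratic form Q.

4

Applying the same elementary operations to the rows and columns of A produces a congruent diagonal matrix with entries 2, 13, -16/13, 5/4.
That gives 3 positive, 1 negative pivots.
The rank is the number of nonzero pivots: 4.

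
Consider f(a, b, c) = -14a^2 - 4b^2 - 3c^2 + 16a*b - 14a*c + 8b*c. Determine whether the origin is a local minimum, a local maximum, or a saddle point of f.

The Hessian at the origin is H = [[-28, 16, -14], [16, -8, 8], [-14, 8, -6]].
Symmetric row and column elimination reduces H to a congruent diagonal form with pivots -28, 8/7, 1.
That gives 2 positive, 1 negative pivots.
H is indefinite, so the origin is a saddle point.

saddle point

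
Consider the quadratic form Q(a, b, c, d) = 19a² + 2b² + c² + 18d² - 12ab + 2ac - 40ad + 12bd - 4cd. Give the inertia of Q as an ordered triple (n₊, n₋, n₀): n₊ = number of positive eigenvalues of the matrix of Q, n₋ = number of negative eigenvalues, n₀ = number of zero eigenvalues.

(2, 1, 1)

The associated matrix is A = [[19, -6, 1, -20], [-6, 2, 0, 6], [1, 0, 1, -2], [-20, 6, -2, 18]].
Applying the same elementary operations to the rows and columns of A produces a congruent diagonal matrix with entries 19, 2/19, 0, -4.
Counting signs: 2 positive, 1 negative, 1 zero.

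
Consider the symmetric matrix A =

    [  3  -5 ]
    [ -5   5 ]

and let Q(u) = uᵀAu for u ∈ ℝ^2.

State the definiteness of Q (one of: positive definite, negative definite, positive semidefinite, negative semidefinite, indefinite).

indefinite

Symmetric row and column elimination reduces A to a congruent diagonal form with pivots 3, -10/3.
That gives 1 positive, 1 negative pivots.
Hence Q is indefinite.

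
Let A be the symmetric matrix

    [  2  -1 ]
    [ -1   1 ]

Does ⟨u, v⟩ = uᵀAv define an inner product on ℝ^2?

yes

For the 2×2 matrix [[2, -1], [-1, 1]]: det = 2·1 − (-1)² = 1, trace = 3.
det > 0 so both eigenvalues share the sign of the trace; trace = 3 > 0 ⇒ both positive.
⟨·,·⟩ is an inner product exactly when A is positive definite.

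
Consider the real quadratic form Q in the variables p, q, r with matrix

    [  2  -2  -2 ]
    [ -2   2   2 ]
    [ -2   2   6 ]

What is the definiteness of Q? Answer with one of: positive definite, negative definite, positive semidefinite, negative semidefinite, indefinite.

Row-reducing A symmetrically gives the diagonal entries 2, 0, 4.
That gives 2 positive, 1 zero pivots.
Hence Q is positive semidefinite.

positive semidefinite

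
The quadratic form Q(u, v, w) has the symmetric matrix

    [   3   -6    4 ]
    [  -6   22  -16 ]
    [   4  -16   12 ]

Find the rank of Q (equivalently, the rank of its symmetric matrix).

Symmetric row and column elimination reduces A to a congruent diagonal form with pivots 3, 10, 4/15.
So there are 3 positive pivots.
The rank is the number of nonzero pivots: 3.

3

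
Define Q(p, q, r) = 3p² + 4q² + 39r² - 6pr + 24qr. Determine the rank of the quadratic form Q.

Write A = [[3, 0, -3], [0, 4, 12], [-3, 12, 39]].
Congruent diagonalization of A (simultaneous row and column reduction) yields pivots 3, 4, 0.
Counting signs: 2 positive, 1 zero.
The rank is the number of nonzero pivots: 2.

2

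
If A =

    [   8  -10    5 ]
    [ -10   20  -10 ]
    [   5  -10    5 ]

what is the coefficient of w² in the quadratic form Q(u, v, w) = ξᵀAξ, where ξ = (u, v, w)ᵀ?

5

The coefficient of w² is the diagonal entry A[3,3] = 5.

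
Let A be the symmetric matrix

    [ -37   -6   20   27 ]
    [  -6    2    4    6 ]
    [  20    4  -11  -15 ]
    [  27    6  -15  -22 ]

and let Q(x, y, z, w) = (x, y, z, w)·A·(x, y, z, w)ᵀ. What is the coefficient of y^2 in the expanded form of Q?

2

The coefficient of y^2 is the diagonal entry A[2,2] = 2.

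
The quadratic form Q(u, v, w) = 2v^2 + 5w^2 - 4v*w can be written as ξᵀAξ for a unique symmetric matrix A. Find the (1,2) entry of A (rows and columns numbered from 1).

0

The coefficient of u·v in Q is 0. For a symmetric A this equals A[1,2] + A[2,1] = 2·A[1,2].
So A[1,2] = 0/2 = 0.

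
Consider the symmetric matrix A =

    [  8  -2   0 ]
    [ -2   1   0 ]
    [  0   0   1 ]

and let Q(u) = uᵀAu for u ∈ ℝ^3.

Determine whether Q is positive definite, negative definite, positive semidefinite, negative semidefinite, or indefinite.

positive definite

Row-reducing A symmetrically gives the diagonal entries 8, 1/2, 1.
So there are 3 positive pivots.
Hence Q is positive definite.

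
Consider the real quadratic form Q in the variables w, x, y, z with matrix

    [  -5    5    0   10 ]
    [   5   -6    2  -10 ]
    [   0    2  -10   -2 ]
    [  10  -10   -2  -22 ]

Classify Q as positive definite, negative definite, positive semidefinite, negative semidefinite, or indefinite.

Leading principal minors: Δ_1 = -5, Δ_2 = 5, Δ_3 = -30, Δ_4 = 40.
The signs alternate starting with Δ_1 < 0, so by Sylvester's criterion Q is negative definite.

negative definite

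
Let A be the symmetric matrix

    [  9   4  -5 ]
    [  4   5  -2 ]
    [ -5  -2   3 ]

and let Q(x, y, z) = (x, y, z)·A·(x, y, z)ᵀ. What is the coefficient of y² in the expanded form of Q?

5

The coefficient of y² is the diagonal entry A[2,2] = 5.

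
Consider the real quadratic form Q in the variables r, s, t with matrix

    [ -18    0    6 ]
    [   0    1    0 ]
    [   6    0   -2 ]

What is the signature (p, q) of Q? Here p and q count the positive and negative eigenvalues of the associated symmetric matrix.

Applying the same elementary operations to the rows and columns of A produces a congruent diagonal matrix with entries -18, 1, 0.
So there are 1 positive, 1 negative, 1 zero pivots.

(1, 1)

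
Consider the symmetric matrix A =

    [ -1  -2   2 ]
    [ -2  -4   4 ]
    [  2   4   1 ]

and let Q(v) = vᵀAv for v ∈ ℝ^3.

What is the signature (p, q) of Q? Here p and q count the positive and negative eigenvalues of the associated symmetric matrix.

(1, 1)

Applying the same elementary operations to the rows and columns of A produces a congruent diagonal matrix with entries -1, 0, 5.
That gives 1 positive, 1 negative, 1 zero pivots.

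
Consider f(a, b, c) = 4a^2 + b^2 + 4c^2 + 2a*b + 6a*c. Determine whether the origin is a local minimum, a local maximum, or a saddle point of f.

local minimum

The Hessian at the origin is H = [[8, 2, 6], [2, 2, 0], [6, 0, 8]].
Symmetric row and column elimination reduces H to a congruent diagonal form with pivots 8, 3/2, 2.
That gives 3 positive pivots.
H is positive definite, so the origin is a strict local minimum.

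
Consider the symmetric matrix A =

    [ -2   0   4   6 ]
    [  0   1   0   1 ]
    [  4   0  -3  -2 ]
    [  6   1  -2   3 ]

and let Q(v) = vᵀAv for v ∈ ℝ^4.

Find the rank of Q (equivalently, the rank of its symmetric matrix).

Symmetric row and column elimination reduces A to a congruent diagonal form with pivots -2, 1, 5, 0.
Counting signs: 2 positive, 1 negative, 1 zero.
The rank is the number of nonzero pivots: 3.

3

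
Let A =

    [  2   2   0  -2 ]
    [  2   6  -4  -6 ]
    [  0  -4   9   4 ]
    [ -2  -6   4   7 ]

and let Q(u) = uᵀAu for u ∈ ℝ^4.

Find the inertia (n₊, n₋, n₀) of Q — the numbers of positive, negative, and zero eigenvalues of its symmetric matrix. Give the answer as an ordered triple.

Symmetric row and column elimination reduces A to a congruent diagonal form with pivots 2, 4, 5, 1.
So there are 4 positive pivots.

(4, 0, 0)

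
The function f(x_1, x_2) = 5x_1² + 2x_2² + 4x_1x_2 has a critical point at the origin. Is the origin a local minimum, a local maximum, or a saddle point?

local minimum

The Hessian at the origin is H = [[10, 4], [4, 4]].
det H = 10·4 − (4)² = 24 > 0 and H[1,1] = 10 > 0, so H is positive definite.
Therefore the origin is a local minimum.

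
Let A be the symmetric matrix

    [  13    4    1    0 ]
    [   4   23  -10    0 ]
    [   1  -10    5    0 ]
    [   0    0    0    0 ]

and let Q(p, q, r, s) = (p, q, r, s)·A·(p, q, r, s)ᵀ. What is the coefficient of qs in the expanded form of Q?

0

The coefficient of qs is A[2,4] + A[4,2] = 2·0 = 0.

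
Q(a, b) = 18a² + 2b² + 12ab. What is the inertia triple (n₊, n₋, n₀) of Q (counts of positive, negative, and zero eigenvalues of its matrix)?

(1, 0, 1)

Write A = [[18, 6], [6, 2]].
Congruent diagonalization of A (simultaneous row and column reduction) yields pivots 18, 0.
That gives 1 positive, 1 zero pivots.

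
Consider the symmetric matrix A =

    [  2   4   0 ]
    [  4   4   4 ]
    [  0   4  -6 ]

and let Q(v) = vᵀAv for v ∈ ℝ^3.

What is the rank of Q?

Symmetric row and column elimination reduces A to a congruent diagonal form with pivots 2, -4, -2.
That gives 1 positive, 2 negative pivots.
The rank is the number of nonzero pivots: 3.

3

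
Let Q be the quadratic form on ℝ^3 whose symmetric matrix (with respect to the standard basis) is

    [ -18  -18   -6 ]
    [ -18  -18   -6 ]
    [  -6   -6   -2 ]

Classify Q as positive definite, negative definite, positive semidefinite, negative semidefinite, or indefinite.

Row-reducing A symmetrically gives the diagonal entries -18, 0, 0.
So there are 1 negative, 2 zero pivots.
Hence Q is negative semidefinite.

negative semidefinite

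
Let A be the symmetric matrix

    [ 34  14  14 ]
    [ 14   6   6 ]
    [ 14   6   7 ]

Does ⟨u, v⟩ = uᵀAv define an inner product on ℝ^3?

Leading principal minors: Δ_1 = 34, Δ_2 = 8, Δ_3 = 8.
All leading principal minors are positive, so by Sylvester's criterion Q is positive definite.
⟨·,·⟩ is an inner product exactly when A is positive definite.

yes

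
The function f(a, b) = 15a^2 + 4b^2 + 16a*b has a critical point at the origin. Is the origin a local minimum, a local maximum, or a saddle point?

saddle point

The Hessian at the origin is H = [[30, 16], [16, 8]].
det H = 30·8 − (16)² = -16 < 0, so H is indefinite.
Therefore the origin is a saddle point.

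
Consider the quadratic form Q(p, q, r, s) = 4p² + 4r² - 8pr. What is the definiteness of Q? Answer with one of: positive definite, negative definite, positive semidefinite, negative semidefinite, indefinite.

The associated matrix is A = [[4, 0, -4, 0], [0, 0, 0, 0], [-4, 0, 4, 0], [0, 0, 0, 0]].
Symmetric row and column elimination reduces A to a congruent diagonal form with pivots 4, 0, 0, 0.
So there are 1 positive, 3 zero pivots.
Hence Q is positive semidefinite.

positive semidefinite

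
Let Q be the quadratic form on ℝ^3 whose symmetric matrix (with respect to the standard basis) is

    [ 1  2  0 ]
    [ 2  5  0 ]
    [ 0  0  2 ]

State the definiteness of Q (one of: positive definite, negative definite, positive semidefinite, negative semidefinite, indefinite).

Leading principal minors: Δ_1 = 1, Δ_2 = 1, Δ_3 = 2.
All leading principal minors are positive, so by Sylvester's criterion Q is positive definite.

positive definite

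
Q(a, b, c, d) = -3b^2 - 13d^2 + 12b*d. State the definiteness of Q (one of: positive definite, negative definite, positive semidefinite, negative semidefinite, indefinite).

negative semidefinite

Write A = [[0, 0, 0, 0], [0, -3, 0, 6], [0, 0, 0, 0], [0, 6, 0, -13]].
Row-reducing A symmetrically gives the diagonal entries 0, -3, 0, -1.
That gives 2 negative, 2 zero pivots.
Hence Q is negative semidefinite.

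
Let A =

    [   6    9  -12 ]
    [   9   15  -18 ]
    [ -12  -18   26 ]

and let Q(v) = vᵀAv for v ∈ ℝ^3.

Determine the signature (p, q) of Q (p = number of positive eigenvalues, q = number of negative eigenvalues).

(3, 0)

Congruent diagonalization of A (simultaneous row and column reduction) yields pivots 6, 3/2, 2.
Counting signs: 3 positive.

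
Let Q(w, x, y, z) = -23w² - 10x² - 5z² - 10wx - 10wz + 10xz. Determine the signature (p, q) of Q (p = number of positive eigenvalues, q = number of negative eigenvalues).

(1, 2)

The associated matrix is A = [[-23, -5, 0, -5], [-5, -10, 0, 5], [0, 0, 0, 0], [-5, 5, 0, -5]].
Applying the same elementary operations to the rows and columns of A produces a congruent diagonal matrix with entries -23, -205/23, 0, 10/41.
Counting signs: 1 positive, 2 negative, 1 zero.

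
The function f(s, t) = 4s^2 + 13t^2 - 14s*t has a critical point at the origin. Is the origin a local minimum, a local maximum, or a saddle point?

The Hessian at the origin is H = [[8, -14], [-14, 26]].
det H = 8·26 − (-14)² = 12 > 0 and H[1,1] = 8 > 0, so H is positive definite.
Therefore the origin is a local minimum.

local minimum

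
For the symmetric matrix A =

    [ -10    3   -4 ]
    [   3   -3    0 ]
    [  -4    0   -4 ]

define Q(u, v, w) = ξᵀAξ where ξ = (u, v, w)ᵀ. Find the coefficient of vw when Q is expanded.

0

The coefficient of vw is A[2,3] + A[3,2] = 2·0 = 0.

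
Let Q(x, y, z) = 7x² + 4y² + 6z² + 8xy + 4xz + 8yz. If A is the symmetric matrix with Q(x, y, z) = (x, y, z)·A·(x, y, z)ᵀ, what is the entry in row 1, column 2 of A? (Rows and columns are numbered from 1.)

The coefficient of x·y in Q is 8. For a symmetric A this equals A[1,2] + A[2,1] = 2·A[1,2].
So A[1,2] = 8/2 = 4.

4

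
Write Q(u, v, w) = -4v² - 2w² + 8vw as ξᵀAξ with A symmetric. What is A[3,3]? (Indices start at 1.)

-2

The coefficient of w² in Q is -2, and that is exactly A[3,3].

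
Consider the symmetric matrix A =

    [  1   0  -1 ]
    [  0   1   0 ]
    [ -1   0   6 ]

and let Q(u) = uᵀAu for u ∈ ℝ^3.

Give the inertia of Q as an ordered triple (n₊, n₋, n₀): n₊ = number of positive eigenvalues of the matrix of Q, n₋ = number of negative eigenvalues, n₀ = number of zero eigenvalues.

(3, 0, 0)

Applying the same elementary operations to the rows and columns of A produces a congruent diagonal matrix with entries 1, 1, 5.
Counting signs: 3 positive.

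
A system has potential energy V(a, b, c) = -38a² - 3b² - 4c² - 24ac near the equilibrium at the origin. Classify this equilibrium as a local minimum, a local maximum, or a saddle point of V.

local maximum

The Hessian at the origin is H = [[-76, 0, -24], [0, -6, 0], [-24, 0, -8]].
Row-reducing H symmetrically gives the diagonal entries -76, -6, -8/19.
So there are 3 negative pivots.
H is negative definite, so the origin is a strict local maximum.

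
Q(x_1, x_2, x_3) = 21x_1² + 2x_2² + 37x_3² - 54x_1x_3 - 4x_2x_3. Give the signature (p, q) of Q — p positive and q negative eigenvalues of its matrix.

(3, 0)

The symmetric matrix is A = [[21, 0, -27], [0, 2, -2], [-27, -2, 37]].
Symmetric row and column elimination reduces A to a congruent diagonal form with pivots 21, 2, 2/7.
So there are 3 positive pivots.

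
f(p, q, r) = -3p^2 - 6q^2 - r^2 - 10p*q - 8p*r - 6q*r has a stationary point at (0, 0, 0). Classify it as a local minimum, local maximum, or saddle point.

saddle point

The Hessian at the origin is H = [[-6, -10, -8], [-10, -12, -6], [-8, -6, -2]].
Row-reducing H symmetrically gives the diagonal entries -6, 14/3, -20/7.
That gives 1 positive, 2 negative pivots.
H is indefinite, so the origin is a saddle point.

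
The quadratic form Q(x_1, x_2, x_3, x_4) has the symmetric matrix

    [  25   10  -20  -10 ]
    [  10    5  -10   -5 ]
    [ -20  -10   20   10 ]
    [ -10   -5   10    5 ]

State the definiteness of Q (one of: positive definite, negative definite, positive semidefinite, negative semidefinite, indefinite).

Row-reducing A symmetrically gives the diagonal entries 25, 1, 0, 0.
That gives 2 positive, 2 zero pivots.
Hence Q is positive semidefinite.

positive semidefinite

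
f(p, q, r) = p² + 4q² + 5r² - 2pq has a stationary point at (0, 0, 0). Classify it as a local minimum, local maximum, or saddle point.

local minimum

The Hessian at the origin is H = [[2, -2, 0], [-2, 8, 0], [0, 0, 10]].
Congruent diagonalization of H (simultaneous row and column reduction) yields pivots 2, 6, 10.
That gives 3 positive pivots.
H is positive definite, so the origin is a strict local minimum.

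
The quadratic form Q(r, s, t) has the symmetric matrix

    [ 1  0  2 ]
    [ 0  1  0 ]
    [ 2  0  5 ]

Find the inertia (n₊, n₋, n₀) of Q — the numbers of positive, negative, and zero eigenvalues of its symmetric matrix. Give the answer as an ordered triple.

Congruent diagonalization of A (simultaneous row and column reduction) yields pivots 1, 1, 1.
So there are 3 positive pivots.

(3, 0, 0)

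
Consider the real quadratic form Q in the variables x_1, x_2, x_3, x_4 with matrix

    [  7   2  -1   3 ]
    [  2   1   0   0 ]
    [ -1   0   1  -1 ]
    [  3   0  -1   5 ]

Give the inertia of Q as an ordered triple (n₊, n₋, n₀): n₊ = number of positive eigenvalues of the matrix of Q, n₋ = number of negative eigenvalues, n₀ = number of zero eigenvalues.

An LDLᵀ factorisation of A has diagonal entries 7, 3/7, 2/3, 2.
That gives 4 positive pivots.

(4, 0, 0)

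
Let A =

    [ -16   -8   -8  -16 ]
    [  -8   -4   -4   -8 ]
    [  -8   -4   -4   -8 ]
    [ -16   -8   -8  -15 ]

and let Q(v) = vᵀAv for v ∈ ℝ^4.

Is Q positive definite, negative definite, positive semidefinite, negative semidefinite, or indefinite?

indefinite

Row-reducing A symmetrically gives the diagonal entries -16, 0, 0, 1.
That gives 1 positive, 1 negative, 2 zero pivots.
Hence Q is indefinite.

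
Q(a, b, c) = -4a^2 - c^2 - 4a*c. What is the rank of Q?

1

The associated matrix is A = [[-4, 0, -2], [0, 0, 0], [-2, 0, -1]].
Congruent diagonalization of A (simultaneous row and column reduction) yields pivots -4, 0, 0.
Counting signs: 1 negative, 2 zero.
The rank is the number of nonzero pivots: 1.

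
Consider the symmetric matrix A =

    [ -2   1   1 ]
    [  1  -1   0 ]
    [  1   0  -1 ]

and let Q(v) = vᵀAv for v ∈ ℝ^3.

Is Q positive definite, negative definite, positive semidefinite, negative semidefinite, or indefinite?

Applying the same elementary operations to the rows and columns of A produces a congruent diagonal matrix with entries -2, -1/2, 0.
That gives 2 negative, 1 zero pivots.
Hence Q is negative semidefinite.

negative semidefinite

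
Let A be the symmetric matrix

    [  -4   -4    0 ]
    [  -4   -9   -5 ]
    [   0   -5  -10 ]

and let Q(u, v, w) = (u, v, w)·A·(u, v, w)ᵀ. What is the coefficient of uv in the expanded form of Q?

-8

The coefficient of uv is A[1,2] + A[2,1] = 2·(-4) = -8.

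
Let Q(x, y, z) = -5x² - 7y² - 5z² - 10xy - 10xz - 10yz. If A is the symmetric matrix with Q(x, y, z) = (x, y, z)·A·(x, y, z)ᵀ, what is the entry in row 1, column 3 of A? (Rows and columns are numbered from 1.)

-5

The coefficient of x·z in Q is -10. For a symmetric A this equals A[1,3] + A[3,1] = 2·A[1,3].
So A[1,3] = -10/2 = -5.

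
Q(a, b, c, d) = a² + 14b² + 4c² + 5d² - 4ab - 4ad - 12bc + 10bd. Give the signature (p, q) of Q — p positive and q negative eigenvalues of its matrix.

(3, 0)

Write A = [[1, -2, 0, -2], [-2, 14, -6, 5], [0, -6, 4, 0], [-2, 5, 0, 5]].
Applying the same elementary operations to the rows and columns of A produces a congruent diagonal matrix with entries 1, 10, 2/5, 0.
That gives 3 positive, 1 zero pivots.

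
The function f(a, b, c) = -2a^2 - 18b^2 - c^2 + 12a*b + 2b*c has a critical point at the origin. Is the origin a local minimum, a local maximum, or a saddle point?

The Hessian at the origin is H = [[-4, 12, 0], [12, -36, 2], [0, 2, -2]].
H is indefinite, so the origin is a saddle point.

saddle point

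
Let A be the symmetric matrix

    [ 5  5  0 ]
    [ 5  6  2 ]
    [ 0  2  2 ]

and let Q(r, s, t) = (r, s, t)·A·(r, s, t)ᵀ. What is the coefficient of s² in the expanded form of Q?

The coefficient of s² is the diagonal entry A[2,2] = 6.

6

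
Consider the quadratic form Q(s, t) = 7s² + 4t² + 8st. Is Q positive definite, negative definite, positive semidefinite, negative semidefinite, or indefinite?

The symmetric matrix of Q is [[7, 4], [4, 4]].
For the 2×2 matrix [[7, 4], [4, 4]]: det = 7·4 − (4)² = 12, trace = 11.
det > 0 so both eigenvalues share the sign of the trace; trace = 11 > 0 ⇒ both positive.

positive definite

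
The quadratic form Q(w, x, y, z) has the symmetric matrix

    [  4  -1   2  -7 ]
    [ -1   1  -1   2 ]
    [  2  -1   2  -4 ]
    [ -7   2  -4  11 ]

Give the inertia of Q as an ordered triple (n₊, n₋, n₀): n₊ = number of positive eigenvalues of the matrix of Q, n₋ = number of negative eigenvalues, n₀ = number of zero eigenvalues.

Symmetric row and column elimination reduces A to a congruent diagonal form with pivots 4, 3/4, 2/3, -3/2.
Counting signs: 3 positive, 1 negative.

(3, 1, 0)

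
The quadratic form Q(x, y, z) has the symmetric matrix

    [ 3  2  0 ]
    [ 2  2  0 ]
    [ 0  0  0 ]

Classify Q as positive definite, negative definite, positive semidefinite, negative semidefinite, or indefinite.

Congruent diagonalization of A (simultaneous row and column reduction) yields pivots 3, 2/3, 0.
Counting signs: 2 positive, 1 zero.
Hence Q is positive semidefinite.

positive semidefinite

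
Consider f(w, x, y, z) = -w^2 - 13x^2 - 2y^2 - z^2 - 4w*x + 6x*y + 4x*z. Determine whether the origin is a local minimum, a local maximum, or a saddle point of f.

local maximum

The Hessian at the origin is H = [[-2, -4, 0, 0], [-4, -26, 6, 4], [0, 6, -4, 0], [0, 4, 0, -2]].
Applying the same elementary operations to the rows and columns of H produces a congruent diagonal matrix with entries -2, -18, -2, -2/9.
So there are 4 negative pivots.
H is negative definite, so the origin is a strict local maximum.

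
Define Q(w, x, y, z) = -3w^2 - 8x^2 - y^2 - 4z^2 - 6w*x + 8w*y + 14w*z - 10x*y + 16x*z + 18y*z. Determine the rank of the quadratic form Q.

4

The associated matrix is A = [[-3, -3, 4, 7], [-3, -8, -5, 8], [4, -5, -1, 9], [7, 8, 9, -4]].
Applying the same elementary operations to the rows and columns of A produces a congruent diagonal matrix with entries -3, -5, 308/15, -60/77.
That gives 1 positive, 3 negative pivots.
The rank is the number of nonzero pivots: 4.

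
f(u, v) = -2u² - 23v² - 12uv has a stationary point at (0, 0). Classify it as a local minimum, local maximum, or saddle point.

The Hessian at the origin is H = [[-4, -12], [-12, -46]].
det H = -4·-46 − (-12)² = 40 > 0 and H[1,1] = -4 < 0, so H is negative definite.
Therefore the origin is a local maximum.

local maximum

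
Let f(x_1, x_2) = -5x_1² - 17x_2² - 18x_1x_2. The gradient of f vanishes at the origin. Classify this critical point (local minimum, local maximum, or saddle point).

The Hessian at the origin is H = [[-10, -18], [-18, -34]].
det H = -10·-34 − (-18)² = 16 > 0 and H[1,1] = -10 < 0, so H is negative definite.
Therefore the origin is a local maximum.

local maximum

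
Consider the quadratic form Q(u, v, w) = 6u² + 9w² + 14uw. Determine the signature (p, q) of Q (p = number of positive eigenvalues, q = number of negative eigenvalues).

Write A = [[6, 0, 7], [0, 0, 0], [7, 0, 9]].
Congruent diagonalization of A (simultaneous row and column reduction) yields pivots 6, 0, 5/6.
So there are 2 positive, 1 zero pivots.

(2, 0)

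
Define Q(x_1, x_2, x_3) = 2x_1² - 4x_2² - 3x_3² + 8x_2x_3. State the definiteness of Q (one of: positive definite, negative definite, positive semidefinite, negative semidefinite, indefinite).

Write A = [[2, 0, 0], [0, -4, 4], [0, 4, -3]].
Congruent diagonalization of A (simultaneous row and column reduction) yields pivots 2, -4, 1.
So there are 2 positive, 1 negative pivots.
Hence Q is indefinite.

indefinite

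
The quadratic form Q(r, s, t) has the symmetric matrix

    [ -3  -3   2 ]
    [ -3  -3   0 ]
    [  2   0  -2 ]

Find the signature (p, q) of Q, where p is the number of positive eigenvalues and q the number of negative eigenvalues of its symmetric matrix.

(1, 2)

By Sylvester's law of inertia any congruent diagonalization of A has 1 positive, 2 negative and 0 zero entries.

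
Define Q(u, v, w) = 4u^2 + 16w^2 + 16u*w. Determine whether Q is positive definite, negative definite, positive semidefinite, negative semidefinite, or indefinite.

positive semidefinite

Write A = [[4, 0, 8], [0, 0, 0], [8, 0, 16]].
Congruent diagonalization of A (simultaneous row and column reduction) yields pivots 4, 0, 0.
So there are 1 positive, 2 zero pivots.
Hence Q is positive semidefinite.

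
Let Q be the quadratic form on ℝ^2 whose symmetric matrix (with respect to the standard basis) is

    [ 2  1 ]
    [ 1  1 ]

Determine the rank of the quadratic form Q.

2

Symmetric row and column elimination reduces A to a congruent diagonal form with pivots 2, 1/2.
Counting signs: 2 positive.
The rank is the number of nonzero pivots: 2.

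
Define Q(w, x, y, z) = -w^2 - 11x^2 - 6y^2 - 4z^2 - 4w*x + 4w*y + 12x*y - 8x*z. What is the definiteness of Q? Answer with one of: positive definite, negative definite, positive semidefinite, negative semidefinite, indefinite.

negative definite

The associated matrix is A = [[-1, -2, 2, 0], [-2, -11, 6, -4], [2, 6, -6, 0], [0, -4, 0, -4]].
An LDLᵀ factorisation of A has diagonal entries -1, -7, -10/7, -4/5.
So there are 4 negative pivots.
Hence Q is negative definite.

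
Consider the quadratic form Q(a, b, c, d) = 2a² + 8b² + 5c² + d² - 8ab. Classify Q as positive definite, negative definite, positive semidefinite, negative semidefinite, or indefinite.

positive semidefinite

The associated matrix is A = [[2, -4, 0, 0], [-4, 8, 0, 0], [0, 0, 5, 0], [0, 0, 0, 1]].
Symmetric row and column elimination reduces A to a congruent diagonal form with pivots 2, 0, 5, 1.
Counting signs: 3 positive, 1 zero.
Hence Q is positive semidefinite.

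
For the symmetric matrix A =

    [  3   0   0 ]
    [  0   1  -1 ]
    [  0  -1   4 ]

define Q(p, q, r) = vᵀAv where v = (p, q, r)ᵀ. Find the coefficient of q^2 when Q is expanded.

The coefficient of q^2 is the diagonal entry A[2,2] = 1.

1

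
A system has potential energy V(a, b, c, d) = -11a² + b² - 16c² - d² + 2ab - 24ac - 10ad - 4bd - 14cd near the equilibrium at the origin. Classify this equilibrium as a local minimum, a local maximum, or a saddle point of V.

saddle point

The Hessian at the origin is H = [[-22, 2, -24, -10], [2, 2, 0, -4], [-24, 0, -32, -14], [-10, -4, -14, -2]].
An LDLᵀ factorisation of H has diagonal entries -22, 24/11, -8, -1/2.
So there are 1 positive, 3 negative pivots.
H is indefinite, so the origin is a saddle point.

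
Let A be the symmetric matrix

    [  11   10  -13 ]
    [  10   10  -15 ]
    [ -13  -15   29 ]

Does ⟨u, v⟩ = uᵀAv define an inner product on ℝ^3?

yes

Leading principal minors: Δ_1 = 11, Δ_2 = 10, Δ_3 = 25.
All leading principal minors are positive, so by Sylvester's criterion Q is positive definite.
⟨·,·⟩ is an inner product exactly when A is positive definite.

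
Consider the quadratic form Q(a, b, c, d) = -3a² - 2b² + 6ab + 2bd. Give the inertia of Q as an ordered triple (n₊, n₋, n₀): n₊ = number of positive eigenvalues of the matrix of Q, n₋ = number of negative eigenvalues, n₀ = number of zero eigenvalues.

Write A = [[-3, 3, 0, 0], [3, -2, 0, 1], [0, 0, 0, 0], [0, 1, 0, 0]].
Row-reducing A symmetrically gives the diagonal entries -3, 1, 0, -1.
That gives 1 positive, 2 negative, 1 zero pivots.

(1, 2, 1)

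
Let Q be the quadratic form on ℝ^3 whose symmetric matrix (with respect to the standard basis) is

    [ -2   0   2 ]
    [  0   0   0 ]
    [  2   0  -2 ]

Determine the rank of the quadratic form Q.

Symmetric row and column elimination reduces A to a congruent diagonal form with pivots -2, 0, 0.
So there are 1 negative, 2 zero pivots.
The rank is the number of nonzero pivots: 1.

1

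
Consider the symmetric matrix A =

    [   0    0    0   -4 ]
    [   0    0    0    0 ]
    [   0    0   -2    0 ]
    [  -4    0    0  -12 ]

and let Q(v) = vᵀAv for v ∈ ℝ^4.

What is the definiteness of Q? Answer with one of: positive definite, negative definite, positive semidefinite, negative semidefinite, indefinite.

indefinite

A is congruent to a diagonal matrix with 1 positive, 2 negative and 1 zero entries, so Q is indefinite.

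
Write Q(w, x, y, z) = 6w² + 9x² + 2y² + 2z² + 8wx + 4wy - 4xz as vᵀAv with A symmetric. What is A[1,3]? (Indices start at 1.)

The coefficient of w·y in Q is 4. For a symmetric A this equals A[1,3] + A[3,1] = 2·A[1,3].
So A[1,3] = 4/2 = 2.

2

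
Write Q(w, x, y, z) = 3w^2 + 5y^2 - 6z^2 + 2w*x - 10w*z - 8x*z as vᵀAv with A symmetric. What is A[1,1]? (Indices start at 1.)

The coefficient of w^2 in Q is 3, and that is exactly A[1,1].

3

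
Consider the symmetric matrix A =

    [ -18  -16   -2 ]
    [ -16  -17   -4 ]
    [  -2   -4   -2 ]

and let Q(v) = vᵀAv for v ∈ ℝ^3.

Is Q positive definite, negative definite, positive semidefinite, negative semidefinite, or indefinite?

negative semidefinite

Applying the same elementary operations to the rows and columns of A produces a congruent diagonal matrix with entries -18, -25/9, 0.
So there are 2 negative, 1 zero pivots.
Hence Q is negative semidefinite.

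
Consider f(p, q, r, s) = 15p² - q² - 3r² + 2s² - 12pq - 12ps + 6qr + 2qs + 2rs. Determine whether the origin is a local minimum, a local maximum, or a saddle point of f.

The Hessian at the origin is H = [[30, -12, 0, -12], [-12, -2, 6, 2], [0, 6, -6, 2], [-12, 2, 2, 4]].
An LDLᵀ factorisation of H has diagonal entries 30, -34/5, -12/17, 2/3.
So there are 2 positive, 2 negative pivots.
H is indefinite, so the origin is a saddle point.

saddle point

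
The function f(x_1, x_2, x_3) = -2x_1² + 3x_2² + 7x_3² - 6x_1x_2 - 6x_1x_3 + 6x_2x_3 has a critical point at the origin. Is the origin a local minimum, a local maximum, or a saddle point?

The Hessian at the origin is H = [[-4, -6, -6], [-6, 6, 6], [-6, 6, 14]].
Congruent diagonalization of H (simultaneous row and column reduction) yields pivots -4, 15, 8.
So there are 2 positive, 1 negative pivots.
H is indefinite, so the origin is a saddle point.

saddle point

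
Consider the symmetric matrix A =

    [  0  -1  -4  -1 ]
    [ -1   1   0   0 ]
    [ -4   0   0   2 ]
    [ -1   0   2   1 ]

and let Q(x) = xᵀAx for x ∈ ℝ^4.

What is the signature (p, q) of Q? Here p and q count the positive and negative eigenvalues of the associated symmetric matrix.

(2, 2)

By Sylvester's law of inertia any congruent diagonalization of A has 2 positive, 2 negative and 0 zero entries.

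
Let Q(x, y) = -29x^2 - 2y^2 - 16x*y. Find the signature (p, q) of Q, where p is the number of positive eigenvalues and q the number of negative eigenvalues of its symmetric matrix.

(1, 1)

The associated matrix is A = [[-29, -8], [-8, -2]].
Row-reducing A symmetrically gives the diagonal entries -29, 6/29.
Counting signs: 1 positive, 1 negative.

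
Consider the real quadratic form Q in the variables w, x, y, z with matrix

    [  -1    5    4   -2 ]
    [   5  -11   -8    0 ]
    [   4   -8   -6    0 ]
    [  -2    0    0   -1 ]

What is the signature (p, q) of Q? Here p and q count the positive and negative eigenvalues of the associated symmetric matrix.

(1, 3)

Congruent diagonalization of A (simultaneous row and column reduction) yields pivots -1, 14, -2/7, -3.
That gives 1 positive, 3 negative pivots.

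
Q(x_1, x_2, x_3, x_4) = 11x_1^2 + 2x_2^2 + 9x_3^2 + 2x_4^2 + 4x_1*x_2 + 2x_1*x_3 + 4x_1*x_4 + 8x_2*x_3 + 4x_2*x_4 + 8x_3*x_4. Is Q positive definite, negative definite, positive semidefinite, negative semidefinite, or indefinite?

Write A = [[11, 2, 1, 2], [2, 2, 4, 2], [1, 4, 9, 4], [2, 2, 4, 2]].
Row-reducing A symmetrically gives the diagonal entries 11, 18/11, 0, 0.
Counting signs: 2 positive, 2 zero.
Hence Q is positive semidefinite.

positive semidefinite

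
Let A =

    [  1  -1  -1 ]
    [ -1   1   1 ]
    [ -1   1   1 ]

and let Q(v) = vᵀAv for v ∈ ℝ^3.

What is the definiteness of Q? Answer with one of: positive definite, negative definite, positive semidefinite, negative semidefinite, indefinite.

positive semidefinite

Row-reducing A symmetrically gives the diagonal entries 1, 0, 0.
Counting signs: 1 positive, 2 zero.
Hence Q is positive semidefinite.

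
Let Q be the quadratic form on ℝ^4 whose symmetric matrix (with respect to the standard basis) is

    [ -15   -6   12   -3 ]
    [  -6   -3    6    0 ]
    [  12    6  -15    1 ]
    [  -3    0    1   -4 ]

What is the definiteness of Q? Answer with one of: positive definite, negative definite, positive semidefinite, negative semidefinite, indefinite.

An LDLᵀ factorisation of A has diagonal entries -15, -3/5, -3, -2/3.
That gives 4 negative pivots.
Hence Q is negative definite.

negative definite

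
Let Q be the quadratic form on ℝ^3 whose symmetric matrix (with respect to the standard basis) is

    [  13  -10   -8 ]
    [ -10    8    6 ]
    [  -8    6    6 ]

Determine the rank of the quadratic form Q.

Symmetric row and column elimination reduces A to a congruent diagonal form with pivots 13, 4/13, 1.
That gives 3 positive pivots.
The rank is the number of nonzero pivots: 3.

3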